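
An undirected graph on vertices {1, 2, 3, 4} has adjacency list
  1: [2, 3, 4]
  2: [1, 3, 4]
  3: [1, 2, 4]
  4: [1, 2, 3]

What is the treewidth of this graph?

A width-3 tree decomposition is:
Bags: B1 = {1, 2, 3, 4}
Tree: (single bag)
With just one bag of size 4, the width is 4 − 1 = 3, so tw(G) ≤ 3. For the lower bound, the 4 vertices {1, 2, 3, 4} are pairwise adjacent, and any tree decomposition puts a clique entirely inside one bag — forcing width ≥ 3. The upper and lower bounds meet at 3, so that is the treewidth.

3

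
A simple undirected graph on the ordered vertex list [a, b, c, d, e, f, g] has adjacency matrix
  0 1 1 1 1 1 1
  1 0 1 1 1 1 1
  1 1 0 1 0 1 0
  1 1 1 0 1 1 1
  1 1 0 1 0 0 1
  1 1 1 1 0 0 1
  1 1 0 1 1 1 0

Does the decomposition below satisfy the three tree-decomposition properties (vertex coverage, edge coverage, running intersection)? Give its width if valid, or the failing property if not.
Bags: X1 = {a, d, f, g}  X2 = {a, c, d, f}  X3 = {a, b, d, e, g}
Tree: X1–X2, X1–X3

No — edge (b,f) lies in no bag.

A tree decomposition must satisfy three properties: every vertex lies in some bag; for every edge, both endpoints lie together in some bag; and for every vertex, the bags containing it form a connected subtree. Here edge (b,f) lies in no bag, so the decomposition is invalid.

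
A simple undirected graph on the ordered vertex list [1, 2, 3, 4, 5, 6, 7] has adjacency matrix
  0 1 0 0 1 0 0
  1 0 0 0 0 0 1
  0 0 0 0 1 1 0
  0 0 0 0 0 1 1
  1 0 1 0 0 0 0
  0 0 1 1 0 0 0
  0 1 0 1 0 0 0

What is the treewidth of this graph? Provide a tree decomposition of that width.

Each bag holds 3 vertices, so the decomposition has width 2, which upper-bounds the treewidth. Since 4–6–3–5–1–2–7–4 is a cycle in G, G is not acyclic. Forests are exactly the graphs of treewidth ≤ 1, so tw(G) ≥ 2. Combining the bounds, tw(G) = 2.

Treewidth 2.
One such decomposition:
Bags: B1 = {3, 4, 6}  B2 = {3, 4, 5}  B3 = {1, 4, 5}  B4 = {1, 2, 4}  B5 = {2, 4, 7}
Tree: B1–B2, B2–B3, B3–B4, B4–B5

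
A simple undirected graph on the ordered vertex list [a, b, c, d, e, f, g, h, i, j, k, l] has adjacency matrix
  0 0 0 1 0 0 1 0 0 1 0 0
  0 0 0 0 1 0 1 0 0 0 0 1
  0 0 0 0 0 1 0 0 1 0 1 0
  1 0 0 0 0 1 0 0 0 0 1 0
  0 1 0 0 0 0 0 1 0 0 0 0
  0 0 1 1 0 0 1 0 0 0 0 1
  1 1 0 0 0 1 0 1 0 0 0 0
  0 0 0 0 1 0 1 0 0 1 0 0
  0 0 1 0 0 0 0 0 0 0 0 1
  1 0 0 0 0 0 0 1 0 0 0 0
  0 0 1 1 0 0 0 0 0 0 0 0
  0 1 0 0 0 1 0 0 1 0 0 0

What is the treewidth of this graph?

A width-3 tree decomposition is:
Bags: B1 = {c, i, k, l}  B2 = {c, f, k, l}  B3 = {d, f, k, l}  B4 = {b, d, f, l}  B5 = {b, d, f, g}  B6 = {a, b, d, g}  B7 = {a, b, e, g}  B8 = {a, e, g, h}  B9 = {a, e, h, j}
Tree: B1–B2, B2–B3, B3–B4, B4–B5, B5–B6, B6–B7, B7–B8, B8–B9
Every bag has size at most 4, so the width is 4 − 1 = 3 and tw(G) ≤ 3. For the lower bound: the 4 vertex sets {c,i,k}, {l}, {f}, {a,b,d,g} are disjoint, each induces a connected subgraph, and every pair is joined by at least one edge of G. Contracting each set to a single vertex therefore yields K_{4} as a minor, and since treewidth is minor-monotone, tw(G) ≥ tw(K_{4}) = 3. The upper and lower bounds meet at 3, so that is the treewidth.

3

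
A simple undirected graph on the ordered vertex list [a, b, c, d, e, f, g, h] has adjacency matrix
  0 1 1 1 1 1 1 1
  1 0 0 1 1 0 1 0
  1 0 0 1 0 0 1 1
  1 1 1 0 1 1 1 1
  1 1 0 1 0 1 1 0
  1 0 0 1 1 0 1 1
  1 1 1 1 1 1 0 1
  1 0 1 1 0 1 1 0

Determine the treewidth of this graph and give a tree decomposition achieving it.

Treewidth 4.
One such decomposition:
Bags: B1 = {a, d, f, g, h}  B2 = {a, d, e, f, g}  B3 = {a, c, d, g, h}  B4 = {a, b, d, e, g}
Tree: B1–B2, B1–B3, B2–B4

Each bag holds 5 vertices, so the decomposition has width 4, which upper-bounds the treewidth. For the lower bound, the 5 vertices {a, c, d, g, h} are pairwise adjacent, and any tree decomposition puts a clique entirely inside one bag — forcing width ≥ 4. Combining the bounds, tw(G) = 4.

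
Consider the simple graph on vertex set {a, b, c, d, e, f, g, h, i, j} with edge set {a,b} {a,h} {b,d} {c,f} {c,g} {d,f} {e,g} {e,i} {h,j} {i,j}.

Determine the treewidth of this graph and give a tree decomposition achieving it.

Every bag has size at most 3, so the width is 3 − 1 = 2 and tw(G) ≤ 2. The edges g–e–i–j–h–a–b–d–f–c–g form a cycle, so G is not a tree and its treewidth is at least 2. Hence tw(G) = 2 exactly.

Treewidth 2.
One such decomposition:
Bags: B1 = {e, g, i}  B2 = {g, i, j}  B3 = {g, h, j}  B4 = {a, g, h}  B5 = {a, b, g}  B6 = {b, d, g}  B7 = {d, f, g}  B8 = {c, f, g}
Tree: B1–B2, B2–B3, B3–B4, B4–B5, B5–B6, B6–B7, B7–B8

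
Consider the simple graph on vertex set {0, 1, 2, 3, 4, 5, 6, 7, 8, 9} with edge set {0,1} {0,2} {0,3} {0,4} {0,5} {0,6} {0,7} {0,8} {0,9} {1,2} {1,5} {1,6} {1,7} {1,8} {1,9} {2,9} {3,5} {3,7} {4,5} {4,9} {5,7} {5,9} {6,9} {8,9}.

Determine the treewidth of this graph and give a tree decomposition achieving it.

Treewidth 3.
One optimal decomposition is:
Bags: B1 = {0, 4, 5, 9}  B2 = {0, 1, 5, 9}  B3 = {0, 1, 5, 7}  B4 = {0, 1, 2, 9}  B5 = {0, 1, 8, 9}  B6 = {0, 1, 6, 9}  B7 = {0, 3, 5, 7}
Tree: B1–B2, B2–B3, B2–B4, B2–B5, B4–B6, B3–B7

The largest bag has 4 vertices, giving width 3; this decomposition certifies tw(G) ≤ 3. On the other hand G contains the 4-clique {0, 1, 8, 9}. A clique must lie in a single bag of any decomposition, so no decomposition can have width below 3. Therefore the treewidth is 3.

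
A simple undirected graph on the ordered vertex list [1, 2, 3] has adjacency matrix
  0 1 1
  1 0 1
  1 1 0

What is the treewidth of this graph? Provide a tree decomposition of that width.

With just one bag of size 3, the width is 3 − 1 = 2, so tw(G) ≤ 2. For the lower bound, the 3 vertices {1, 2, 3} are pairwise adjacent, and any tree decomposition puts a clique entirely inside one bag — forcing width ≥ 2. Combining the bounds, tw(G) = 2.

Treewidth 2.
One optimal decomposition is:
Bags: B1 = {1, 2, 3}
Tree: (single bag)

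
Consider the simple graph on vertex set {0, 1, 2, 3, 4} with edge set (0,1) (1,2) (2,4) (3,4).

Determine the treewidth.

1

A width-1 tree decomposition is:
Bags: B1 = {2, 4}  B2 = {1, 2}  B3 = {3, 4}  B4 = {0, 1}
Tree: B1–B2, B1–B3, B2–B4
Each bag holds 2 vertices, so the decomposition has width 1, which upper-bounds the treewidth. G has an edge, so its treewidth is at least 1. Hence tw(G) = 1 exactly.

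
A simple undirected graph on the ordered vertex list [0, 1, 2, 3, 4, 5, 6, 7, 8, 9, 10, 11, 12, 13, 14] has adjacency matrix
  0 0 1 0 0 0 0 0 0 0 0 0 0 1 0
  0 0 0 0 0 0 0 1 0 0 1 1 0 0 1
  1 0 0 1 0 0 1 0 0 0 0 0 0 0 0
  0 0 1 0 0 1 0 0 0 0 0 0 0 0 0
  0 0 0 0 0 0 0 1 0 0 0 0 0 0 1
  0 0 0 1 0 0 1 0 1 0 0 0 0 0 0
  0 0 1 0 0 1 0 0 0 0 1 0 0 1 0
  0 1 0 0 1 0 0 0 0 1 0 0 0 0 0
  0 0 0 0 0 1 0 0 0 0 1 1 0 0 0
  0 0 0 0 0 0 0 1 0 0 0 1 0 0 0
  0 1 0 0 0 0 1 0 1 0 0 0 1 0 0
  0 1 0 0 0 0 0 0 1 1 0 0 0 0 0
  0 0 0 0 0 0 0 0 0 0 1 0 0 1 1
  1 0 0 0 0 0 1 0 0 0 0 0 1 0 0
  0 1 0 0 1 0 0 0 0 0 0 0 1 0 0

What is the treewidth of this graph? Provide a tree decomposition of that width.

Every bag has size at most 4, so the width is 4 − 1 = 3 and tw(G) ≤ 3. For the lower bound: the 4 vertex sets {4,7,9}, {14}, {1}, {8,10,11,12} are disjoint, each induces a connected subgraph, and every pair is joined by at least one edge of G. Contracting each set to a single vertex therefore yields K_{4} as a minor, and since treewidth is minor-monotone, tw(G) ≥ tw(K_{4}) = 3. Hence tw(G) = 3 exactly.

Treewidth 3.
Bags: B1 = {4, 7, 9, 14}  B2 = {1, 7, 9, 14}  B3 = {1, 9, 11, 14}  B4 = {1, 11, 12, 14}  B5 = {1, 10, 11, 12}  B6 = {8, 10, 11, 12}  B7 = {8, 10, 12, 13}  B8 = {6, 8, 10, 13}  B9 = {5, 6, 8, 13}  B10 = {0, 5, 6, 13}  B11 = {0, 2, 5, 6}  B12 = {0, 2, 3, 5}
Tree: B1–B2, B2–B3, B3–B4, B4–B5, B5–B6, B6–B7, B7–B8, B8–B9, B9–B10, B10–B11, B11–B12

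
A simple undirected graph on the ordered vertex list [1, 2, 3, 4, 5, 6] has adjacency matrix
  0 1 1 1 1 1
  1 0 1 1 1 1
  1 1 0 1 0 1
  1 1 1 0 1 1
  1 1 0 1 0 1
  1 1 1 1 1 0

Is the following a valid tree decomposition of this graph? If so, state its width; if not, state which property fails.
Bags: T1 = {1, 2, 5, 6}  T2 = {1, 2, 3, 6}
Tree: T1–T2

A tree decomposition must satisfy three properties: every vertex lies in some bag; for every edge, both endpoints lie together in some bag; and for every vertex, the bags containing it form a connected subtree. Here vertex 4 appears in no bag, so the decomposition is invalid.

No — vertex 4 appears in no bag.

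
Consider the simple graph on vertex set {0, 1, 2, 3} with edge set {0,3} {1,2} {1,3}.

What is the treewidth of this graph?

A width-1 tree decomposition is:
Bags: B1 = {0, 3}  B2 = {1, 3}  B3 = {1, 2}
Tree: B1–B2, B2–B3
Each bag holds 2 vertices, so the decomposition has width 1, which upper-bounds the treewidth. Since G has at least one edge (e.g. 0–3), it is not an edgeless graph, so tw(G) ≥ 1. The upper and lower bounds meet at 1, so that is the treewidth.

1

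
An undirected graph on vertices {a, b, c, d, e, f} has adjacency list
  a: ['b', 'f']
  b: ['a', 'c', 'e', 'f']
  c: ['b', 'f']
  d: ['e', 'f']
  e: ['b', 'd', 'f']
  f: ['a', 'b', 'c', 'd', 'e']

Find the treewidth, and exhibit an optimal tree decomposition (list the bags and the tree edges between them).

Each bag holds 3 vertices, so the decomposition has width 2, which upper-bounds the treewidth. Conversely, {d, e, f} is a clique of size 3, and the vertices of any clique must share a bag in every tree decomposition; so some bag has ≥ 3 vertices and tw(G) ≥ 2. Therefore the treewidth is 2.

Treewidth 2.
One optimal decomposition is:
Bags: B1 = {b, c, f}  B2 = {b, e, f}  B3 = {d, e, f}  B4 = {a, b, f}
Tree: B1–B2, B2–B3, B1–B4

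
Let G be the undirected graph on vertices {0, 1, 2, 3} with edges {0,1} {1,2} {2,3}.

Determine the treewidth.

1

A width-1 tree decomposition is:
Bags: B1 = {2, 3}  B2 = {1, 2}  B3 = {0, 1}
Tree: B1–B2, B2–B3
The largest bag has 2 vertices, giving width 1; this decomposition certifies tw(G) ≤ 1. Any graph with an edge has treewidth ≥ 1, and G has the edge 2–3. Therefore the treewidth is 1.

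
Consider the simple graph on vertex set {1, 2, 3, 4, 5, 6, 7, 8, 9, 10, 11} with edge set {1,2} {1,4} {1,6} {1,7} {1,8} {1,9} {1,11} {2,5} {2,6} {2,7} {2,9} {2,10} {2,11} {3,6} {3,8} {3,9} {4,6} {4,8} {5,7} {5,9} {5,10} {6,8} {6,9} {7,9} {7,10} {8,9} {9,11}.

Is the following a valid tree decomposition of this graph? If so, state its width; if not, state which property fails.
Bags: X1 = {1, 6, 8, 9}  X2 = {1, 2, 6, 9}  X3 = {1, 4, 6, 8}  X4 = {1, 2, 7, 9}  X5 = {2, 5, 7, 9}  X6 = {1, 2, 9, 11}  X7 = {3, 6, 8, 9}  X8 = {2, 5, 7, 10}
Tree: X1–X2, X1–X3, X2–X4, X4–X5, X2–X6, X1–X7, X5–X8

Yes; width 3.

Vertex coverage: the bags together contain {1, 2, 3, 4, 5, 6, 7, 8, 9, 10, 11}, the full vertex set. Edge coverage: each edge of G has both endpoints in at least one bag. Running intersection: for every vertex, the bags containing it form a connected subtree. All three properties hold, so this is a valid tree decomposition of width max|bag| − 1 = 3, and hence tw(G) ≤ 3.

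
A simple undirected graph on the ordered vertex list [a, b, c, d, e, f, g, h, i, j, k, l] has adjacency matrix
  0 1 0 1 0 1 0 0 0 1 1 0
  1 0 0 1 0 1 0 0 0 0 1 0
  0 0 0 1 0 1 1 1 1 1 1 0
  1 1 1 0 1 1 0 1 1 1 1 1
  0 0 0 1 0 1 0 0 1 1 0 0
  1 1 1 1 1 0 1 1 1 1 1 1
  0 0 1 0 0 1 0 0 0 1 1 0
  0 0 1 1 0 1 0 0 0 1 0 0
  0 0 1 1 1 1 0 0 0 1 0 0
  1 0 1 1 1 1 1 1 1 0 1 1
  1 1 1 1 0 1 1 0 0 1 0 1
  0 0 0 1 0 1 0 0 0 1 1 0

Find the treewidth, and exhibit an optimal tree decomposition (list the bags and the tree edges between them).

Treewidth 4.
Bags: B1 = {c, d, f, j, k}  B2 = {c, d, f, i, j}  B3 = {d, f, j, k, l}  B4 = {d, e, f, i, j}  B5 = {a, d, f, j, k}  B6 = {c, f, g, j, k}  B7 = {c, d, f, h, j}  B8 = {a, b, d, f, k}
Tree: B1–B2, B1–B3, B2–B4, B3–B5, B1–B6, B1–B7, B5–B8

Each bag holds 5 vertices, so the decomposition has width 4, which upper-bounds the treewidth. On the other hand G contains the 5-clique {d, e, f, i, j}. A clique must lie in a single bag of any decomposition, so no decomposition can have width below 4. Therefore the treewidth is 4.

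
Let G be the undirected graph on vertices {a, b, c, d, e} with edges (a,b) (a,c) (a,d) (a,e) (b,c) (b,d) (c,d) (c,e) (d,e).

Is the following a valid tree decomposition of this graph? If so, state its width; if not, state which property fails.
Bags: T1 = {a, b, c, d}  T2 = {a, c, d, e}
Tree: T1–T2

Yes; width 3.

Vertex coverage: the bags together contain {a, b, c, d, e}, the full vertex set. Edge coverage: each edge of G has both endpoints in at least one bag. Running intersection: for every vertex, the bags containing it form a connected subtree. All three properties hold, so this is a valid tree decomposition of width max|bag| − 1 = 3, and hence tw(G) ≤ 3.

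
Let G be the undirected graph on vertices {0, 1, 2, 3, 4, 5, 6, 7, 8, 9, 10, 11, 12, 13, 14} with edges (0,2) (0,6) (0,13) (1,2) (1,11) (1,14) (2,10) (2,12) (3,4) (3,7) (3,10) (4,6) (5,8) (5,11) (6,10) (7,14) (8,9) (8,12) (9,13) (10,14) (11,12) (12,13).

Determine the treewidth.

3

A width-3 tree decomposition is:
Bags: B1 = {5, 8, 9, 13}  B2 = {5, 8, 12, 13}  B3 = {5, 11, 12, 13}  B4 = {0, 11, 12, 13}  B5 = {0, 2, 11, 12}  B6 = {0, 1, 2, 11}  B7 = {0, 1, 2, 6}  B8 = {1, 2, 6, 10}  B9 = {1, 6, 10, 14}  B10 = {4, 6, 10, 14}  B11 = {3, 4, 10, 14}  B12 = {3, 4, 7, 14}
Tree: B1–B2, B2–B3, B3–B4, B4–B5, B5–B6, B6–B7, B7–B8, B8–B9, B9–B10, B10–B11, B11–B12
Every bag has size at most 4, so the width is 4 − 1 = 3 and tw(G) ≤ 3. For the lower bound: the 4 vertex sets {5,8,9}, {13}, {12}, {0,1,2,11} are disjoint, each induces a connected subgraph, and every pair is joined by at least one edge of G. Contracting each set to a single vertex therefore yields K_{4} as a minor, and since treewidth is minor-monotone, tw(G) ≥ tw(K_{4}) = 3. Therefore the treewidth is 3.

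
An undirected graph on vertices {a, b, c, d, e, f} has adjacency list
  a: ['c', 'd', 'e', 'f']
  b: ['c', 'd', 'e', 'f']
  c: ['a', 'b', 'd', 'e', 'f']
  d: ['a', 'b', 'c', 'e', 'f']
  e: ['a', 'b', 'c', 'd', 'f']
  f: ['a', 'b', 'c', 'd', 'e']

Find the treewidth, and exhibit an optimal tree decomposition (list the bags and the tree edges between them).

Treewidth 4.
One optimal decomposition is:
Bags: B1 = {a, c, d, e, f}  B2 = {b, c, d, e, f}
Tree: B1–B2

Every bag has size at most 5, so the width is 5 − 1 = 4 and tw(G) ≤ 4. On the other hand G contains the 5-clique {a, c, d, e, f}. A clique must lie in a single bag of any decomposition, so no decomposition can have width below 4. Therefore the treewidth is 4.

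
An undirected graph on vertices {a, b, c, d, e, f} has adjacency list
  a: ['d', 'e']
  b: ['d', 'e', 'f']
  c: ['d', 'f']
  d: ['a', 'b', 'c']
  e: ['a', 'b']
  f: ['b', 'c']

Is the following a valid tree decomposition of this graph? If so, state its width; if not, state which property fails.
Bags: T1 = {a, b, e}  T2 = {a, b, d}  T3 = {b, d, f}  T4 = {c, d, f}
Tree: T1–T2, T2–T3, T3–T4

Vertex coverage: the bags together contain {a, b, c, d, e, f}, the full vertex set. Edge coverage: each edge of G has both endpoints in at least one bag. Running intersection: for every vertex, the bags containing it form a connected subtree. All three properties hold, so this is a valid tree decomposition of width max|bag| − 1 = 2, and hence tw(G) ≤ 2.

Yes; width 2.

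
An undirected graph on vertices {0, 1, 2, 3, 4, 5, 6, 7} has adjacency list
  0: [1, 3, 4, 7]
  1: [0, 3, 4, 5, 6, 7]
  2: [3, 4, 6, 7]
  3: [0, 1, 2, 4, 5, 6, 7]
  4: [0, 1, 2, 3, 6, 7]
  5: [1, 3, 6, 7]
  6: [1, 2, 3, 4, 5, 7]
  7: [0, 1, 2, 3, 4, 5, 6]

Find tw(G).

A width-4 tree decomposition is:
Bags: B1 = {2, 3, 4, 6, 7}  B2 = {1, 3, 4, 6, 7}  B3 = {0, 1, 3, 4, 7}  B4 = {1, 3, 5, 6, 7}
Tree: B1–B2, B2–B3, B2–B4
The largest bag has 5 vertices, giving width 4; this decomposition certifies tw(G) ≤ 4. For the lower bound, the 5 vertices {0, 1, 3, 4, 7} are pairwise adjacent, and any tree decomposition puts a clique entirely inside one bag — forcing width ≥ 4. Hence tw(G) = 4 exactly.

4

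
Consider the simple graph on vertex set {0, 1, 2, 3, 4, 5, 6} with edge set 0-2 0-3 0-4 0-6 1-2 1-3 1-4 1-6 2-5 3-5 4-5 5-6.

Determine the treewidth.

A width-3 tree decomposition is:
Bags: B1 = {0, 1, 4, 5}  B2 = {0, 1, 5, 6}  B3 = {0, 1, 3, 5}  B4 = {0, 1, 2, 5}
Tree: B1–B2, B2–B3, B3–B4
The largest bag has 4 vertices, giving width 3; this decomposition certifies tw(G) ≤ 3. For the lower bound: the 4 vertex sets {4,5}, {0,6}, {1}, {3} are disjoint, each induces a connected subgraph, and every pair is joined by at least one edge of G. Contracting each set to a single vertex therefore yields K_{4} as a minor, and since treewidth is minor-monotone, tw(G) ≥ tw(K_{4}) = 3. The upper and lower bounds meet at 3, so that is the treewidth.

3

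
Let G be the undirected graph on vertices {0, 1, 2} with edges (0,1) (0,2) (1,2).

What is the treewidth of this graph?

2

A width-2 tree decomposition is:
Bags: B1 = {0, 1, 2}
Tree: (single bag)
With just one bag of size 3, the width is 3 − 1 = 2, so tw(G) ≤ 2. Conversely, {0, 1, 2} is a clique of size 3, and the vertices of any clique must share a bag in every tree decomposition; so some bag has ≥ 3 vertices and tw(G) ≥ 2. Combining the bounds, tw(G) = 2.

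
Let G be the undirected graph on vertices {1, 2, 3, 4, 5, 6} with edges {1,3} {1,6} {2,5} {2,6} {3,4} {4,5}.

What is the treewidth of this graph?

A width-2 tree decomposition is:
Bags: B1 = {1, 2, 6}  B2 = {1, 2, 5}  B3 = {1, 4, 5}  B4 = {1, 3, 4}
Tree: B1–B2, B2–B3, B3–B4
Every bag has size at most 3, so the width is 3 − 1 = 2 and tw(G) ≤ 2. Since 1–6–2–5–4–3–1 is a cycle in G, G is not acyclic. Forests are exactly the graphs of treewidth ≤ 1, so tw(G) ≥ 2. Hence tw(G) = 2 exactly.

2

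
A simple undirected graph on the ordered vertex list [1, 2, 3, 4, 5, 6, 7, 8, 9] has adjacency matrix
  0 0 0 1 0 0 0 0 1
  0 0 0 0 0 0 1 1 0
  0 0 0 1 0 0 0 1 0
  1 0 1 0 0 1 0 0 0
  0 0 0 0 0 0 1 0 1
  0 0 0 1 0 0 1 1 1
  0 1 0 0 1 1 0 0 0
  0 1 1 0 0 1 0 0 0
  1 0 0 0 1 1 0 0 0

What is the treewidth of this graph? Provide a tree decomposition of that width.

Every bag has size at most 4, so the width is 4 − 1 = 3 and tw(G) ≤ 3. For the lower bound: the 4 vertex sets {2,5,7}, {8}, {6}, {1,3,4,9} are disjoint, each induces a connected subgraph, and every pair is joined by at least one edge of G. Contracting each set to a single vertex therefore yields K_{4} as a minor, and since treewidth is minor-monotone, tw(G) ≥ tw(K_{4}) = 3. Combining the bounds, tw(G) = 3.

Treewidth 3.
Bags: B1 = {2, 5, 7, 8}  B2 = {5, 6, 7, 8}  B3 = {5, 6, 8, 9}  B4 = {3, 6, 8, 9}  B5 = {3, 4, 6, 9}  B6 = {1, 3, 4, 9}
Tree: B1–B2, B2–B3, B3–B4, B4–B5, B5–B6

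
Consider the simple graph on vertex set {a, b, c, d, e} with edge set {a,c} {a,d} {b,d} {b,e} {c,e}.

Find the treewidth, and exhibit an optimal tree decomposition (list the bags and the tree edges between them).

The largest bag has 3 vertices, giving width 2; this decomposition certifies tw(G) ≤ 2. For the lower bound, G contains the cycle d–b–e–c–a–d, so G is not a forest; only forests have treewidth ≤ 1, hence tw(G) ≥ 2. Therefore the treewidth is 2.

Treewidth 2.
Bags: B1 = {b, d, e}  B2 = {c, d, e}  B3 = {a, c, d}
Tree: B1–B2, B2–B3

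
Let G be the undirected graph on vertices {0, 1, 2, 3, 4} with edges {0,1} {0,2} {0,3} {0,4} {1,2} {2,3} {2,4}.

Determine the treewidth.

A width-2 tree decomposition is:
Bags: B1 = {0, 1, 2}  B2 = {0, 2, 4}  B3 = {0, 2, 3}
Tree: B1–B2, B2–B3
Each bag holds 3 vertices, so the decomposition has width 2, which upper-bounds the treewidth. On the other hand G contains the 3-clique {0, 1, 2}. A clique must lie in a single bag of any decomposition, so no decomposition can have width below 2. The upper and lower bounds meet at 2, so that is the treewidth.

2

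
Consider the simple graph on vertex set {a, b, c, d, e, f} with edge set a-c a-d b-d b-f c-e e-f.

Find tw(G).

2

A width-2 tree decomposition is:
Bags: B1 = {a, c, e}  B2 = {a, e, f}  B3 = {a, b, f}  B4 = {a, b, d}
Tree: B1–B2, B2–B3, B3–B4
Each bag holds 3 vertices, so the decomposition has width 2, which upper-bounds the treewidth. The edges a–c–e–f–b–d–a form a cycle, so G is not a tree and its treewidth is at least 2. Therefore the treewidth is 2.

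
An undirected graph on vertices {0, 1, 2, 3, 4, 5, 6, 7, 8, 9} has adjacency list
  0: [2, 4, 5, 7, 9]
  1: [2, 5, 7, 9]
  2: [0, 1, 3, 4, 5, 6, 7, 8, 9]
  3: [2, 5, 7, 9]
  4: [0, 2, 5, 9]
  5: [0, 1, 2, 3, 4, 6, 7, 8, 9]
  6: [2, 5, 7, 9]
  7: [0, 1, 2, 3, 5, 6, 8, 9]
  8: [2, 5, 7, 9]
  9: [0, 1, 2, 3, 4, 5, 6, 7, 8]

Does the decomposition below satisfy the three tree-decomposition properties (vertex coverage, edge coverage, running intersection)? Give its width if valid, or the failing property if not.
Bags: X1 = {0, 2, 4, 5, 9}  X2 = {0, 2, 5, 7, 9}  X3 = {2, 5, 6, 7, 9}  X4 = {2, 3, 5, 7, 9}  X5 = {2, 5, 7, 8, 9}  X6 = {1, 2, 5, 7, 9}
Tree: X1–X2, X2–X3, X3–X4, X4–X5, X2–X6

Yes; width 4.

Checking the three conditions: (i) the bags cover all of {0, 1, 2, 3, 4, 5, 6, 7, 8, 9}; (ii) for each edge, some bag contains both endpoints; (iii) the bags containing any fixed vertex form a subtree. All hold, so the decomposition is valid with width 5 − 1 = 4.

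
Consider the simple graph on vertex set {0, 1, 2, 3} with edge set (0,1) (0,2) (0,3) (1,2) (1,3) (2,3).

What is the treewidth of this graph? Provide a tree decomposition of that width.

With just one bag of size 4, the width is 4 − 1 = 3, so tw(G) ≤ 3. Conversely, {0, 1, 2, 3} is a clique of size 4, and the vertices of any clique must share a bag in every tree decomposition; so some bag has ≥ 4 vertices and tw(G) ≥ 3. The upper and lower bounds meet at 3, so that is the treewidth.

Treewidth 3.
Bags: B1 = {0, 1, 2, 3}
Tree: (single bag)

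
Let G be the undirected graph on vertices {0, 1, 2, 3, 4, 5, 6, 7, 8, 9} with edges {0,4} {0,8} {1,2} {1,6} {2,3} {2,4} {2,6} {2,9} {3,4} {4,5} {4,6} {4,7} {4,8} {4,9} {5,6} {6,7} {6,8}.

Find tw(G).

A width-2 tree decomposition is:
Bags: B1 = {2, 4, 6}  B2 = {4, 5, 6}  B3 = {4, 6, 7}  B4 = {2, 3, 4}  B5 = {4, 6, 8}  B6 = {2, 4, 9}  B7 = {0, 4, 8}  B8 = {1, 2, 6}
Tree: B1–B2, B1–B3, B1–B4, B3–B5, B4–B6, B5–B7, B1–B8
Every bag has size at most 3, so the width is 3 − 1 = 2 and tw(G) ≤ 2. On the other hand G contains the 3-clique {1, 2, 6}. A clique must lie in a single bag of any decomposition, so no decomposition can have width below 2. Therefore the treewidth is 2.

2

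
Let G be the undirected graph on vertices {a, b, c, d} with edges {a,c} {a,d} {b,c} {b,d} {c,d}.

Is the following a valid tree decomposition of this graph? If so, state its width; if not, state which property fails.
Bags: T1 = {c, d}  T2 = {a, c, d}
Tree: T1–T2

A tree decomposition must satisfy three properties: every vertex lies in some bag; for every edge, both endpoints lie together in some bag; and for every vertex, the bags containing it form a connected subtree. Here vertex b appears in no bag, so the decomposition is invalid.

No — vertex b appears in no bag.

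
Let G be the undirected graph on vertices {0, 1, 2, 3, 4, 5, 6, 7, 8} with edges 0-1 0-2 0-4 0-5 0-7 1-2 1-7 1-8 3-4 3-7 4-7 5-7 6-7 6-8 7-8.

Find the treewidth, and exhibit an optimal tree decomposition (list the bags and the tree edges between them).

Treewidth 2.
One such decomposition:
Bags: B1 = {0, 1, 7}  B2 = {1, 7, 8}  B3 = {0, 4, 7}  B4 = {3, 4, 7}  B5 = {0, 5, 7}  B6 = {6, 7, 8}  B7 = {0, 1, 2}
Tree: B1–B2, B1–B3, B3–B4, B1–B5, B2–B6, B1–B7

The largest bag has 3 vertices, giving width 2; this decomposition certifies tw(G) ≤ 2. On the other hand G contains the 3-clique {0, 1, 2}. A clique must lie in a single bag of any decomposition, so no decomposition can have width below 2. Therefore the treewidth is 2.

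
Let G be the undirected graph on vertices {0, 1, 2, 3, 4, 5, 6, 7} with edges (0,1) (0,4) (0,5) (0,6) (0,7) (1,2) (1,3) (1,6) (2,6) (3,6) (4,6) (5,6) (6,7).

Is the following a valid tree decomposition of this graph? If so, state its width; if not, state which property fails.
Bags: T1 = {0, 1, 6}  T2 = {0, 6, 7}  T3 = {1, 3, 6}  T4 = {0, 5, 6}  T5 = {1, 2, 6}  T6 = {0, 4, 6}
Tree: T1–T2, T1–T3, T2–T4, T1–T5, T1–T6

Vertex coverage: the bags together contain {0, 1, 2, 3, 4, 5, 6, 7}, the full vertex set. Edge coverage: each edge of G has both endpoints in at least one bag. Running intersection: for every vertex, the bags containing it form a connected subtree. All three properties hold, so this is a valid tree decomposition of width max|bag| − 1 = 2, and hence tw(G) ≤ 2.

Yes; width 2.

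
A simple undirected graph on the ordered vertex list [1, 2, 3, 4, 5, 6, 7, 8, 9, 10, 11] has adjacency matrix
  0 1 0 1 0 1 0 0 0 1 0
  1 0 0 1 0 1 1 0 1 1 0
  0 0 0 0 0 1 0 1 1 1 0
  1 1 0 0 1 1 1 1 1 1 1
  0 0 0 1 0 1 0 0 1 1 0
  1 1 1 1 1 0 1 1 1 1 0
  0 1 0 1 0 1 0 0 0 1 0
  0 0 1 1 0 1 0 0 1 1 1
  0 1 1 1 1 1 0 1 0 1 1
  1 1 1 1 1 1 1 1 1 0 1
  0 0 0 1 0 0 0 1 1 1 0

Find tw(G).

4

A width-4 tree decomposition is:
Bags: B1 = {2, 4, 6, 9, 10}  B2 = {1, 2, 4, 6, 10}  B3 = {2, 4, 6, 7, 10}  B4 = {4, 6, 8, 9, 10}  B5 = {3, 6, 8, 9, 10}  B6 = {4, 8, 9, 10, 11}  B7 = {4, 5, 6, 9, 10}
Tree: B1–B2, B1–B3, B1–B4, B4–B5, B4–B6, B1–B7
Every bag has size at most 5, so the width is 5 − 1 = 4 and tw(G) ≤ 4. For the lower bound, the 5 vertices {3, 6, 8, 9, 10} are pairwise adjacent, and any tree decomposition puts a clique entirely inside one bag — forcing width ≥ 4. Therefore the treewidth is 4.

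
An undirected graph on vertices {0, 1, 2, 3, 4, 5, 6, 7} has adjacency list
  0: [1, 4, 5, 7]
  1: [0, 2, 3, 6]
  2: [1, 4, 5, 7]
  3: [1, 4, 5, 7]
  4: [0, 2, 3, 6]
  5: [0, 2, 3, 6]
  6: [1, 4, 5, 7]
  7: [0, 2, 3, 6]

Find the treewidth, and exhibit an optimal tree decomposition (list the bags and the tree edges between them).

Treewidth 4.
Bags: B1 = {0, 2, 3, 6, 7}  B2 = {0, 2, 3, 5, 6}  B3 = {0, 1, 2, 3, 6}  B4 = {0, 2, 3, 4, 6}
Tree: B1–B2, B2–B3, B3–B4

The largest bag has 5 vertices, giving width 4; this decomposition certifies tw(G) ≤ 4. For the lower bound: the 5 vertex sets {6,7}, {0,5}, {1,3}, {2}, {4} are disjoint, each induces a connected subgraph, and every pair is joined by at least one edge of G. Contracting each set to a single vertex therefore yields K_{5} as a minor, and since treewidth is minor-monotone, tw(G) ≥ tw(K_{5}) = 4. Therefore the treewidth is 4.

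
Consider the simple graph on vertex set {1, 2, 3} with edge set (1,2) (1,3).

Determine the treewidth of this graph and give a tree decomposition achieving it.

Treewidth 1.
Bags: B1 = {1, 3}  B2 = {1, 2}
Tree: B1–B2

Each bag holds 2 vertices, so the decomposition has width 1, which upper-bounds the treewidth. G has an edge, so its treewidth is at least 1. The upper and lower bounds meet at 1, so that is the treewidth.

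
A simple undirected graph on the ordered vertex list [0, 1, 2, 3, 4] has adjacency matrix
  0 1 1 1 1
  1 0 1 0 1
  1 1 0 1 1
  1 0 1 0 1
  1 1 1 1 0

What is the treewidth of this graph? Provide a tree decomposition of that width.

Treewidth 3.
One such decomposition:
Bags: B1 = {0, 2, 3, 4}  B2 = {0, 1, 2, 4}
Tree: B1–B2

Each bag holds 4 vertices, so the decomposition has width 3, which upper-bounds the treewidth. On the other hand G contains the 4-clique {0, 1, 2, 4}. A clique must lie in a single bag of any decomposition, so no decomposition can have width below 3. The upper and lower bounds meet at 3, so that is the treewidth.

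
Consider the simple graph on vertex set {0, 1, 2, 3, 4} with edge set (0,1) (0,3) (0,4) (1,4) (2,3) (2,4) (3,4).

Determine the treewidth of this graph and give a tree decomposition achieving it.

Every bag has size at most 3, so the width is 3 − 1 = 2 and tw(G) ≤ 2. For the lower bound, the 3 vertices {0, 1, 4} are pairwise adjacent, and any tree decomposition puts a clique entirely inside one bag — forcing width ≥ 2. Combining the bounds, tw(G) = 2.

Treewidth 2.
One optimal decomposition is:
Bags: B1 = {2, 3, 4}  B2 = {0, 3, 4}  B3 = {0, 1, 4}
Tree: B1–B2, B2–B3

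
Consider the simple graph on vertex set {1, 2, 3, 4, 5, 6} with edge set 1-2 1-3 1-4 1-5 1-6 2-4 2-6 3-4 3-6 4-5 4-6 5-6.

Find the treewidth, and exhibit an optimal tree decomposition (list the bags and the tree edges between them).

Each bag holds 4 vertices, so the decomposition has width 3, which upper-bounds the treewidth. Conversely, {1, 2, 4, 6} is a clique of size 4, and the vertices of any clique must share a bag in every tree decomposition; so some bag has ≥ 4 vertices and tw(G) ≥ 3. Combining the bounds, tw(G) = 3.

Treewidth 3.
One optimal decomposition is:
Bags: B1 = {1, 2, 4, 6}  B2 = {1, 3, 4, 6}  B3 = {1, 4, 5, 6}
Tree: B1–B2, B2–B3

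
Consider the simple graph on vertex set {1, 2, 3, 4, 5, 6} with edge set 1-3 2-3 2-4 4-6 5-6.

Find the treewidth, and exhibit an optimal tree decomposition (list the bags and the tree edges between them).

Treewidth 1.
Bags: B1 = {1, 3}  B2 = {2, 3}  B3 = {2, 4}  B4 = {4, 6}  B5 = {5, 6}
Tree: B1–B2, B2–B3, B3–B4, B4–B5

Each bag holds 2 vertices, so the decomposition has width 1, which upper-bounds the treewidth. Any graph with an edge has treewidth ≥ 1, and G has the edge 1–3. Therefore the treewidth is 1.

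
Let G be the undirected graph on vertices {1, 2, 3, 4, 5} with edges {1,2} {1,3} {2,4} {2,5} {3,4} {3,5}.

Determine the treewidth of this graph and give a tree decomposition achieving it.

Each bag holds 3 vertices, so the decomposition has width 2, which upper-bounds the treewidth. For the lower bound, G contains the cycle 5–3–4–2–5, so G is not a forest; only forests have treewidth ≤ 1, hence tw(G) ≥ 2. The upper and lower bounds meet at 2, so that is the treewidth.

Treewidth 2.
Bags: B1 = {2, 3, 5}  B2 = {2, 3, 4}  B3 = {1, 2, 3}
Tree: B1–B2, B2–B3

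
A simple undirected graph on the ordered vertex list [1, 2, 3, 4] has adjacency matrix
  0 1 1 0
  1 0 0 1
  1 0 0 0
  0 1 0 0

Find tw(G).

1

A width-1 tree decomposition is:
Bags: B1 = {1, 3}  B2 = {1, 2}  B3 = {2, 4}
Tree: B1–B2, B2–B3
The largest bag has 2 vertices, giving width 1; this decomposition certifies tw(G) ≤ 1. Since G has at least one edge (e.g. 3–1), it is not an edgeless graph, so tw(G) ≥ 1. The upper and lower bounds meet at 1, so that is the treewidth.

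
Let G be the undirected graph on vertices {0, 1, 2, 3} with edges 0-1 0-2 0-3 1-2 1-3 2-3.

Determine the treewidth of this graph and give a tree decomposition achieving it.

Treewidth 3.
One optimal decomposition is:
Bags: B1 = {0, 1, 2, 3}
Tree: (single bag)

A single bag containing all 4 vertices is trivially a valid decomposition of width 3. For the lower bound, the 4 vertices {0, 1, 2, 3} are pairwise adjacent, and any tree decomposition puts a clique entirely inside one bag — forcing width ≥ 3. Therefore the treewidth is 3.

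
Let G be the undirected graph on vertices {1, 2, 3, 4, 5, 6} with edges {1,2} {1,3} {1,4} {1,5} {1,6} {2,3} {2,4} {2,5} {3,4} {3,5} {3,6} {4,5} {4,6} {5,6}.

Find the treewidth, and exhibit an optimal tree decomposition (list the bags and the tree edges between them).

The largest bag has 5 vertices, giving width 4; this decomposition certifies tw(G) ≤ 4. Conversely, {1, 2, 3, 4, 5} is a clique of size 5, and the vertices of any clique must share a bag in every tree decomposition; so some bag has ≥ 5 vertices and tw(G) ≥ 4. The upper and lower bounds meet at 4, so that is the treewidth.

Treewidth 4.
One such decomposition:
Bags: B1 = {1, 3, 4, 5, 6}  B2 = {1, 2, 3, 4, 5}
Tree: B1–B2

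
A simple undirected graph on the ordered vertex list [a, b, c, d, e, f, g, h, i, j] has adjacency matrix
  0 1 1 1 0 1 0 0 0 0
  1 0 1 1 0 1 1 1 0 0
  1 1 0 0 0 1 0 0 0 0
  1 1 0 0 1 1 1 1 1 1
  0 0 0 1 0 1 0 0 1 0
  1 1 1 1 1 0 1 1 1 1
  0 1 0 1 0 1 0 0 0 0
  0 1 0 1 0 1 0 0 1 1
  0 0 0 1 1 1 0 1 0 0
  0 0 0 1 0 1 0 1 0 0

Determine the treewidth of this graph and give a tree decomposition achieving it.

Treewidth 3.
One optimal decomposition is:
Bags: B1 = {d, f, h, i}  B2 = {b, d, f, h}  B3 = {d, f, h, j}  B4 = {d, e, f, i}  B5 = {a, b, d, f}  B6 = {a, b, c, f}  B7 = {b, d, f, g}
Tree: B1–B2, B1–B3, B1–B4, B2–B5, B5–B6, B5–B7

Each bag holds 4 vertices, so the decomposition has width 3, which upper-bounds the treewidth. Conversely, {b, d, f, g} is a clique of size 4, and the vertices of any clique must share a bag in every tree decomposition; so some bag has ≥ 4 vertices and tw(G) ≥ 3. The upper and lower bounds meet at 3, so that is the treewidth.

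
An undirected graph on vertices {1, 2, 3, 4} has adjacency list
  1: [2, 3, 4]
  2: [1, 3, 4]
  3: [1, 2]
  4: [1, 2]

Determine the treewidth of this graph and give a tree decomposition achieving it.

Each bag holds 3 vertices, so the decomposition has width 2, which upper-bounds the treewidth. For the lower bound, the 3 vertices {1, 2, 3} are pairwise adjacent, and any tree decomposition puts a clique entirely inside one bag — forcing width ≥ 2. Combining the bounds, tw(G) = 2.

Treewidth 2.
Bags: B1 = {1, 2, 3}  B2 = {1, 2, 4}
Tree: B1–B2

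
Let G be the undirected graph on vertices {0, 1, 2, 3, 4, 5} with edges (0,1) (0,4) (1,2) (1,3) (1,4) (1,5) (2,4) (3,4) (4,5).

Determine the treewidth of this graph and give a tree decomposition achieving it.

Every bag has size at most 3, so the width is 3 − 1 = 2 and tw(G) ≤ 2. Conversely, {0, 1, 4} is a clique of size 3, and the vertices of any clique must share a bag in every tree decomposition; so some bag has ≥ 3 vertices and tw(G) ≥ 2. The upper and lower bounds meet at 2, so that is the treewidth.

Treewidth 2.
One optimal decomposition is:
Bags: B1 = {0, 1, 4}  B2 = {1, 4, 5}  B3 = {1, 3, 4}  B4 = {1, 2, 4}
Tree: B1–B2, B1–B3, B3–B4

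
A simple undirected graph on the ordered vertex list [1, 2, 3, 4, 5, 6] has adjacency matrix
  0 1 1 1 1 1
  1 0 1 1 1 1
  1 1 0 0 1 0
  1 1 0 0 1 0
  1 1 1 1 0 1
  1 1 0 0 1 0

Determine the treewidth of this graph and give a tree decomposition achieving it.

The largest bag has 4 vertices, giving width 3; this decomposition certifies tw(G) ≤ 3. Conversely, {1, 2, 3, 5} is a clique of size 4, and the vertices of any clique must share a bag in every tree decomposition; so some bag has ≥ 4 vertices and tw(G) ≥ 3. Combining the bounds, tw(G) = 3.

Treewidth 3.
One such decomposition:
Bags: B1 = {1, 2, 3, 5}  B2 = {1, 2, 5, 6}  B3 = {1, 2, 4, 5}
Tree: B1–B2, B1–B3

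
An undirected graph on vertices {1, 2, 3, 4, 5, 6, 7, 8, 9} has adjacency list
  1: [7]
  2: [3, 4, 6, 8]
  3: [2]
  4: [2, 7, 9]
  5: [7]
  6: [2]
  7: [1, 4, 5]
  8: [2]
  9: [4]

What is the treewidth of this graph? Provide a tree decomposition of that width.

Treewidth 1.
One optimal decomposition is:
Bags: B1 = {2, 6}  B2 = {2, 3}  B3 = {2, 4}  B4 = {4, 7}  B5 = {5, 7}  B6 = {2, 8}  B7 = {4, 9}  B8 = {1, 7}
Tree: B1–B2, B1–B3, B3–B4, B4–B5, B1–B6, B4–B7, B5–B8

The largest bag has 2 vertices, giving width 1; this decomposition certifies tw(G) ≤ 1. G has an edge, so its treewidth is at least 1. Therefore the treewidth is 1.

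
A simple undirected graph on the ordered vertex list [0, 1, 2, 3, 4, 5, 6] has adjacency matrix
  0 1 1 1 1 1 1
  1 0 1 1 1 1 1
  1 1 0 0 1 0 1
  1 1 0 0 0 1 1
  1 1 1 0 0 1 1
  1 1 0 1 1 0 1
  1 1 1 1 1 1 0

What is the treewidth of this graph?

4

A width-4 tree decomposition is:
Bags: B1 = {0, 1, 2, 4, 6}  B2 = {0, 1, 4, 5, 6}  B3 = {0, 1, 3, 5, 6}
Tree: B1–B2, B2–B3
Every bag has size at most 5, so the width is 5 − 1 = 4 and tw(G) ≤ 4. For the lower bound, the 5 vertices {0, 1, 3, 5, 6} are pairwise adjacent, and any tree decomposition puts a clique entirely inside one bag — forcing width ≥ 4. Combining the bounds, tw(G) = 4.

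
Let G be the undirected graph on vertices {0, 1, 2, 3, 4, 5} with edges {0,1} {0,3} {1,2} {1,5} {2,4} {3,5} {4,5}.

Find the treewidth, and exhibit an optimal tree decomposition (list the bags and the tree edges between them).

Each bag holds 3 vertices, so the decomposition has width 2, which upper-bounds the treewidth. The edges 3–0–1–5–3 form a cycle, so G is not a tree and its treewidth is at least 2. Combining the bounds, tw(G) = 2.

Treewidth 2.
Bags: B1 = {0, 3, 5}  B2 = {0, 1, 5}  B3 = {1, 4, 5}  B4 = {1, 2, 4}
Tree: B1–B2, B2–B3, B3–B4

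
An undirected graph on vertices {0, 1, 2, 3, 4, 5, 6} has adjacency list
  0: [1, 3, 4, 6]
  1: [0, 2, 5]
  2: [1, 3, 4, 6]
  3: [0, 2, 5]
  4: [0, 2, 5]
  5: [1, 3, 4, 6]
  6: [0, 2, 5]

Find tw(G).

A width-3 tree decomposition is:
Bags: B1 = {0, 1, 2, 5}  B2 = {0, 2, 4, 5}  B3 = {0, 2, 5, 6}  B4 = {0, 2, 3, 5}
Tree: B1–B2, B2–B3, B3–B4
Each bag holds 4 vertices, so the decomposition has width 3, which upper-bounds the treewidth. For the lower bound: the 4 vertex sets {0,1}, {4,5}, {2}, {6} are disjoint, each induces a connected subgraph, and every pair is joined by at least one edge of G. Contracting each set to a single vertex therefore yields K_{4} as a minor, and since treewidth is minor-monotone, tw(G) ≥ tw(K_{4}) = 3. Therefore the treewidth is 3.

3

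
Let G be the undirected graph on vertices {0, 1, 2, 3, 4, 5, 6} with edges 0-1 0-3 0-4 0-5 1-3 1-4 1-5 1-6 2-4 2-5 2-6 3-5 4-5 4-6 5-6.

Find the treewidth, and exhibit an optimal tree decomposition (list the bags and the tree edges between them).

Treewidth 3.
Bags: B1 = {1, 4, 5, 6}  B2 = {0, 1, 4, 5}  B3 = {0, 1, 3, 5}  B4 = {2, 4, 5, 6}
Tree: B1–B2, B2–B3, B1–B4

Every bag has size at most 4, so the width is 4 − 1 = 3 and tw(G) ≤ 3. For the lower bound, the 4 vertices {0, 1, 3, 5} are pairwise adjacent, and any tree decomposition puts a clique entirely inside one bag — forcing width ≥ 3. The upper and lower bounds meet at 3, so that is the treewidth.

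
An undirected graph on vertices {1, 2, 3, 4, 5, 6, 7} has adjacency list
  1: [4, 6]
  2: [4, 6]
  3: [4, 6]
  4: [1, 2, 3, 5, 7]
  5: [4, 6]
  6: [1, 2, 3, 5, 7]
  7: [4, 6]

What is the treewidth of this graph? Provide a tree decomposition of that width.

Treewidth 2.
One optimal decomposition is:
Bags: B1 = {1, 4, 6}  B2 = {4, 6, 7}  B3 = {4, 5, 6}  B4 = {3, 4, 6}  B5 = {2, 4, 6}
Tree: B1–B2, B2–B3, B3–B4, B4–B5

Each bag holds 3 vertices, so the decomposition has width 2, which upper-bounds the treewidth. Since 6–1–4–7–6 is a cycle in G, G is not acyclic. Forests are exactly the graphs of treewidth ≤ 1, so tw(G) ≥ 2. The upper and lower bounds meet at 2, so that is the treewidth.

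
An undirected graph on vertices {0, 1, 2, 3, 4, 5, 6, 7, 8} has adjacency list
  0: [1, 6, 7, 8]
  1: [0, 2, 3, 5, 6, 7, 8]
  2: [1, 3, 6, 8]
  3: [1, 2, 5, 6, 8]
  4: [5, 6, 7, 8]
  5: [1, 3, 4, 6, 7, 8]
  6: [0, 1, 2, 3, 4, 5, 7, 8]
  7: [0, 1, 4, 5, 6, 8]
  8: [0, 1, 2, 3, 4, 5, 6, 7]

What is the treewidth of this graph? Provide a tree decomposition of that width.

Every bag has size at most 5, so the width is 5 − 1 = 4 and tw(G) ≤ 4. On the other hand G contains the 5-clique {0, 1, 6, 7, 8}. A clique must lie in a single bag of any decomposition, so no decomposition can have width below 4. Hence tw(G) = 4 exactly.

Treewidth 4.
One optimal decomposition is:
Bags: B1 = {1, 5, 6, 7, 8}  B2 = {1, 3, 5, 6, 8}  B3 = {1, 2, 3, 6, 8}  B4 = {0, 1, 6, 7, 8}  B5 = {4, 5, 6, 7, 8}
Tree: B1–B2, B2–B3, B1–B4, B1–B5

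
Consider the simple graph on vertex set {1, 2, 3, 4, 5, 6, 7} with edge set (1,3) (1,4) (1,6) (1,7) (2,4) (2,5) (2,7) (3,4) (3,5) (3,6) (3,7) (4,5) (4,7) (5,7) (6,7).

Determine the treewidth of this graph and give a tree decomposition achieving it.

Every bag has size at most 4, so the width is 4 − 1 = 3 and tw(G) ≤ 3. Conversely, {2, 4, 5, 7} is a clique of size 4, and the vertices of any clique must share a bag in every tree decomposition; so some bag has ≥ 4 vertices and tw(G) ≥ 3. The upper and lower bounds meet at 3, so that is the treewidth.

Treewidth 3.
One such decomposition:
Bags: B1 = {3, 4, 5, 7}  B2 = {1, 3, 4, 7}  B3 = {1, 3, 6, 7}  B4 = {2, 4, 5, 7}
Tree: B1–B2, B2–B3, B1–B4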